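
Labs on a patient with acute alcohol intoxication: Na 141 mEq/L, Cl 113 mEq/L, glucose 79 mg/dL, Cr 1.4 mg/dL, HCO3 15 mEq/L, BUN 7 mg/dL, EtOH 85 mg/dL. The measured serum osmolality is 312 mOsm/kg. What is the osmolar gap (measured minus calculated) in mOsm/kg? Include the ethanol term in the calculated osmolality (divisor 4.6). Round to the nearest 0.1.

4.6 mOsm/kg

Calculated osmolality = 2·Na + glucose/18 + BUN/2.8 + ethanol/4.6
= 2·141 + 79/18 + 7/2.8 + 85/4.6
= 282 + 4.39 + 2.50 + 18.48
= 307.37 mOsm/kg ≈ 307.4 mOsm/kg
Osmolar gap = measured − calculated = 312 − 307.4 = 4.6 mOsm/kg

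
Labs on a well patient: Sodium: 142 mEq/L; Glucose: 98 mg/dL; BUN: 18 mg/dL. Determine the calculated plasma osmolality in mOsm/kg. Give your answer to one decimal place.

Calculated osmolality = 2·Na + glucose/18 + BUN/2.8
= 2·142 + 98/18 + 18/2.8
= 284 + 5.44 + 6.43
= 295.87 mOsm/kg

295.9 mOsm/kg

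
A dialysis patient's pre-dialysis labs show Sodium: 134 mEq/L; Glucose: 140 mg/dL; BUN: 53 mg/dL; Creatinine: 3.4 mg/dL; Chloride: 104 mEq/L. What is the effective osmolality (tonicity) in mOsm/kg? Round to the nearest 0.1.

275.8 mOsm/kg

Effective osmolality excludes urea (freely permeant across cell membranes):
2·Na + glucose/18
= 2·134 + 140/18
= 268 + 7.78
= 275.78 mOsm/kg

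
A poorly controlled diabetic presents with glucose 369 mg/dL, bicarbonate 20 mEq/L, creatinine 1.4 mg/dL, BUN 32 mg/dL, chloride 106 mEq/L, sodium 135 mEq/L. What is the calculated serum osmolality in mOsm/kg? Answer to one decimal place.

301.9 mOsm/kg

Calculated osmolality = 2·Na + glucose/18 + BUN/2.8
= 2·135 + 369/18 + 32/2.8
= 270 + 20.50 + 11.43
= 301.93 mOsm/kg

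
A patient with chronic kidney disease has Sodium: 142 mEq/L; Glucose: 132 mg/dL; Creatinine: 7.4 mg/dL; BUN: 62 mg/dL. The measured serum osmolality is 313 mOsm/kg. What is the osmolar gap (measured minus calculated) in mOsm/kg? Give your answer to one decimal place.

Calculated osmolality = 2·Na + glucose/18 + BUN/2.8
= 2·142 + 132/18 + 62/2.8
= 284 + 7.33 + 22.14
= 313.47 mOsm/kg ≈ 313.5 mOsm/kg
Osmolar gap = measured − calculated = 313 − 313.5 = -0.5 mOsm/kg

-0.5 mOsm/kg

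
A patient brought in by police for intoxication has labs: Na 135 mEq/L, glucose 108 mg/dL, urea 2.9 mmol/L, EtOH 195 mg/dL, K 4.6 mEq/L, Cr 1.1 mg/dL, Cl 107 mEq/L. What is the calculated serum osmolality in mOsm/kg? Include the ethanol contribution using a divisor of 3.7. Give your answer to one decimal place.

331.6 mOsm/kg

Calculated osmolality = 2·Na + glucose/18 + urea + ethanol/3.7
= 2·135 + 108/18 + 2.9 + 195/3.7
= 270 + 6 + 2.90 + 52.70
= 331.6 mOsm/kg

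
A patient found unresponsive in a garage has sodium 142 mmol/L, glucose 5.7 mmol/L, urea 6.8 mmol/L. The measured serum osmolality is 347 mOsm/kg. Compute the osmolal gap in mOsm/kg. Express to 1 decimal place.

Calculated osmolality = 2·Na + glucose + urea
= 2·142 + 5.7 + 6.8
= 284 + 5.70 + 6.80
= 296.5 mOsm/kg ≈ 296.5 mOsm/kg
Osmolar gap = measured − calculated = 347 − 296.5 = 50.5 mOsm/kg

50.5 mOsm/kg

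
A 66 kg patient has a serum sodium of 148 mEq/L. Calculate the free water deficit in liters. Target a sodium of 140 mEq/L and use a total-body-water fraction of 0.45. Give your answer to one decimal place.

1.7 L

TBW = 0.45 · 66 = 29.7 L
Free water deficit = TBW · (Na/140 − 1)
= 29.7 · (148/140 − 1)
= 29.7 · 0.0571
= 1.7 L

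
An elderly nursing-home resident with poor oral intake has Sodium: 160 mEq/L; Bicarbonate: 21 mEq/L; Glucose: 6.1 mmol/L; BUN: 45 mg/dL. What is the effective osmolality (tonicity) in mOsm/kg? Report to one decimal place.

Effective osmolality excludes urea (freely permeant across cell membranes):
2·Na + glucose
= 2·160 + 6.1
= 320 + 6.1
= 326.1 mOsm/kg

326.1 mOsm/kg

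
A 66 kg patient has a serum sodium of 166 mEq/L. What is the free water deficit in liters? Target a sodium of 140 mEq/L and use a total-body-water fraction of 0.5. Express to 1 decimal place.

TBW = 0.5 · 66 = 33 L
Free water deficit = TBW · (Na/140 − 1)
= 33 · (166/140 − 1)
= 33 · 0.1857
= 6.13 L

6.1 L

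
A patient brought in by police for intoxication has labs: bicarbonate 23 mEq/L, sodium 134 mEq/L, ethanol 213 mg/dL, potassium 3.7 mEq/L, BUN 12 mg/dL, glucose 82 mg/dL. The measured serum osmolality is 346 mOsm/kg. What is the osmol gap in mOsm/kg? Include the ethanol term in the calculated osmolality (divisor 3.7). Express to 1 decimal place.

11.6 mOsm/kg

Calculated osmolality = 2·Na + glucose/18 + BUN/2.8 + ethanol/3.7
= 2·134 + 82/18 + 12/2.8 + 213/3.7
= 268 + 4.56 + 4.29 + 57.57
= 334.42 mOsm/kg ≈ 334.4 mOsm/kg
Osmolar gap = measured − calculated = 346 − 334.4 = 11.6 mOsm/kg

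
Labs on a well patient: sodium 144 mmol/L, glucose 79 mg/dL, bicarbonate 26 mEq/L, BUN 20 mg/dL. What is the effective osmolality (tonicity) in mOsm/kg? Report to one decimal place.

292.4 mOsm/kg

Effective osmolality excludes urea (freely permeant across cell membranes):
2·Na + glucose/18
= 2·144 + 79/18
= 288 + 4.39
= 292.39 mOsm/kg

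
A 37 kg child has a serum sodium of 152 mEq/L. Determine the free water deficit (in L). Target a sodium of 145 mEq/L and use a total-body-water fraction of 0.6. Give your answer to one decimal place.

1.1 L

TBW = 0.6 · 37 = 22.2 L
Free water deficit = TBW · (Na/145 − 1)
= 22.2 · (152/145 − 1)
= 22.2 · 0.0483
= 1.07 L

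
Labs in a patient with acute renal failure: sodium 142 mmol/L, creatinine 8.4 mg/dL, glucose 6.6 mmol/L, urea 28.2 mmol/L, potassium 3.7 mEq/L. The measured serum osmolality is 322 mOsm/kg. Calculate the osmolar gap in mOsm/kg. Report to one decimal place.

Calculated osmolality = 2·Na + glucose + urea
= 2·142 + 6.6 + 28.2
= 284 + 6.60 + 28.20
= 318.8 mOsm/kg ≈ 318.8 mOsm/kg
Osmolar gap = measured − calculated = 322 − 318.8 = 3.2 mOsm/kg

3.2 mOsm/kg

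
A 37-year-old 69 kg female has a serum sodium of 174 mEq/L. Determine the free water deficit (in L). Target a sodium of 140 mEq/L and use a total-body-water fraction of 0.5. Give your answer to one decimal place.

8.4 L

TBW = 0.5 · 69 = 34.5 L
Free water deficit = TBW · (Na/140 − 1)
= 34.5 · (174/140 − 1)
= 34.5 · 0.2429
= 8.38 L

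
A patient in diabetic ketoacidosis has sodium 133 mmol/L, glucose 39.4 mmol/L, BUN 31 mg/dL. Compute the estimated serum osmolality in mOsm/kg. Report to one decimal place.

Calculated osmolality = 2·Na + glucose + BUN/2.8
= 2·133 + 39.4 + 31/2.8
= 266 + 39.40 + 11.07
= 316.47 mOsm/kg

316.5 mOsm/kg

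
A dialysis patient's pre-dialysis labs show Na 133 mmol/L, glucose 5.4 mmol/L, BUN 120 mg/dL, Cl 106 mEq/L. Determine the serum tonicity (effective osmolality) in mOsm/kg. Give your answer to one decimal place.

271.4 mOsm/kg

Effective osmolality excludes urea (freely permeant across cell membranes):
2·Na + glucose
= 2·133 + 5.4
= 266 + 5.4
= 271.4 mOsm/kg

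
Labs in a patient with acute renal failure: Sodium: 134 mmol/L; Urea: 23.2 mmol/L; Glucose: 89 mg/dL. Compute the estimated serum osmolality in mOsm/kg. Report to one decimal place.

Calculated osmolality = 2·Na + glucose/18 + urea
= 2·134 + 89/18 + 23.2
= 268 + 4.94 + 23.20
= 296.14 mOsm/kg

296.1 mOsm/kg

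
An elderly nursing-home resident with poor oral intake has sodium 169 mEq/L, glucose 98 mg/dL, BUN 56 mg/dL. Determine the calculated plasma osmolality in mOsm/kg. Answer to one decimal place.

Calculated osmolality = 2·Na + glucose/18 + BUN/2.8
= 2·169 + 98/18 + 56/2.8
= 338 + 5.44 + 20
= 363.44 mOsm/kg

363.4 mOsm/kg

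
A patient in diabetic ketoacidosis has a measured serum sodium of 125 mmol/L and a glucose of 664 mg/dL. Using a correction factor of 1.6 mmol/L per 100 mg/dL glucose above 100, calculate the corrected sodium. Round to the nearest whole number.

Corrected Na = measured Na + 1.6 · (glucose − 100)/100
= 125 + 1.6 · (664 − 100)/100
= 125 + 9
= 134 mmol/L

134 mmol/L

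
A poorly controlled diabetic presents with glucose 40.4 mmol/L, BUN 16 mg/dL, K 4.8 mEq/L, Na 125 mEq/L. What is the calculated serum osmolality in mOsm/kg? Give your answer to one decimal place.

Calculated osmolality = 2·Na + glucose + BUN/2.8
= 2·125 + 40.4 + 16/2.8
= 250 + 40.40 + 5.71
= 296.11 mOsm/kg

296.1 mOsm/kg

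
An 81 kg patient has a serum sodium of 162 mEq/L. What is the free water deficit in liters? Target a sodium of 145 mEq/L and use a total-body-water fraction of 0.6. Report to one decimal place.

5.7 L

TBW = 0.6 · 81 = 48.6 L
Free water deficit = TBW · (Na/145 − 1)
= 48.6 · (162/145 − 1)
= 48.6 · 0.1172
= 5.7 L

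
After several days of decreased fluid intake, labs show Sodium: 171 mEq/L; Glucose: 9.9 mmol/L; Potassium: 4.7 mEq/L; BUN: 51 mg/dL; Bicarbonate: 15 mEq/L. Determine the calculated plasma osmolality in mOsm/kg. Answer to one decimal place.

Calculated osmolality = 2·Na + glucose + BUN/2.8
= 2·171 + 9.9 + 51/2.8
= 342 + 9.90 + 18.21
= 370.11 mOsm/kg

370.1 mOsm/kg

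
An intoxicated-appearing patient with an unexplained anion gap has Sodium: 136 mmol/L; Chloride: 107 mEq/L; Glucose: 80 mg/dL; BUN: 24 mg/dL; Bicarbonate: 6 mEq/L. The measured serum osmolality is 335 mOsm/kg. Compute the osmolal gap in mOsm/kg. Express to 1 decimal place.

Calculated osmolality = 2·Na + glucose/18 + BUN/2.8
= 2·136 + 80/18 + 24/2.8
= 272 + 4.44 + 8.57
= 285.01 mOsm/kg ≈ 285.0 mOsm/kg
Osmolar gap = measured − calculated = 335 − 285.0 = 50.0 mOsm/kg

50.0 mOsm/kg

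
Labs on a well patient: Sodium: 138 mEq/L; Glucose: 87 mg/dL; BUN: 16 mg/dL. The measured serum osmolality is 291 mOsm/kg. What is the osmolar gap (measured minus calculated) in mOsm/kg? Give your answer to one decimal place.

Calculated osmolality = 2·Na + glucose/18 + BUN/2.8
= 2·138 + 87/18 + 16/2.8
= 276 + 4.83 + 5.71
= 286.54 mOsm/kg ≈ 286.5 mOsm/kg
Osmolar gap = measured − calculated = 291 − 286.5 = 4.5 mOsm/kg

4.5 mOsm/kg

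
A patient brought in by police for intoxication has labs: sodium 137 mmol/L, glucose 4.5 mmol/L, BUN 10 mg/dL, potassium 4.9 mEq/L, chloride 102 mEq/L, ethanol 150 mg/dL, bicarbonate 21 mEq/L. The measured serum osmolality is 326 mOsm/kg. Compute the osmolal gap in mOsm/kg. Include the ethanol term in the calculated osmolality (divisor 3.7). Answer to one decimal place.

3.4 mOsm/kg

Calculated osmolality = 2·Na + glucose + BUN/2.8 + ethanol/3.7
= 2·137 + 4.5 + 10/2.8 + 150/3.7
= 274 + 4.50 + 3.57 + 40.54
= 322.61 mOsm/kg ≈ 322.6 mOsm/kg
Osmolar gap = measured − calculated = 326 − 322.6 = 3.4 mOsm/kg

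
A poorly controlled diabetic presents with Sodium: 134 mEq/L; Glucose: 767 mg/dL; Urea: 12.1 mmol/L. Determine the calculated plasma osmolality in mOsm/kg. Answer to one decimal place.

322.7 mOsm/kg

Calculated osmolality = 2·Na + glucose/18 + urea
= 2·134 + 767/18 + 12.1
= 268 + 42.61 + 12.10
= 322.71 mOsm/kg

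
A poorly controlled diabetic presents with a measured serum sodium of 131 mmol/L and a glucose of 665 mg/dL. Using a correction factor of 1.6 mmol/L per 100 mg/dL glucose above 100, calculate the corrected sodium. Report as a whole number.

Corrected Na = measured Na + 1.6 · (glucose − 100)/100
= 131 + 1.6 · (665 − 100)/100
= 131 + 9
= 140 mmol/L

140 mmol/L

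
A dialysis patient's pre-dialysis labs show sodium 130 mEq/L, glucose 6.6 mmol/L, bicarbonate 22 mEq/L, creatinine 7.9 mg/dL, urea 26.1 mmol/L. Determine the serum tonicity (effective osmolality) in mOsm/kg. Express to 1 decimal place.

266.6 mOsm/kg

Effective osmolality excludes urea (freely permeant across cell membranes):
2·Na + glucose
= 2·130 + 6.6
= 260 + 6.6
= 266.6 mOsm/kg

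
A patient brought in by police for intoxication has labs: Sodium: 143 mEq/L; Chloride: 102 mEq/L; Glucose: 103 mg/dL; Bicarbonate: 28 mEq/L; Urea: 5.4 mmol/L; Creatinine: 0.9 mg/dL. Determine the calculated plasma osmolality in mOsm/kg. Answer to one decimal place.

297.1 mOsm/kg

Calculated osmolality = 2·Na + glucose/18 + urea
= 2·143 + 103/18 + 5.4
= 286 + 5.72 + 5.40
= 297.12 mOsm/kg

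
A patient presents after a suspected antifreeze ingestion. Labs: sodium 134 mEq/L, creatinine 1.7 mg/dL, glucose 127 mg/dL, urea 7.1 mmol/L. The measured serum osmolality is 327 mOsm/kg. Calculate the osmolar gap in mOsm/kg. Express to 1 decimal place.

44.8 mOsm/kg

Calculated osmolality = 2·Na + glucose/18 + urea
= 2·134 + 127/18 + 7.1
= 268 + 7.06 + 7.10
= 282.16 mOsm/kg ≈ 282.2 mOsm/kg
Osmolar gap = measured − calculated = 327 − 282.2 = 44.8 mOsm/kg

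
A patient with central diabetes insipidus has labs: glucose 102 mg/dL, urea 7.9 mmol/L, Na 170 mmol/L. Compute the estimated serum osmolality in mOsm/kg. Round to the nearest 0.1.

353.6 mOsm/kg

Calculated osmolality = 2·Na + glucose/18 + urea
= 2·170 + 102/18 + 7.9
= 340 + 5.67 + 7.90
= 353.57 mOsm/kg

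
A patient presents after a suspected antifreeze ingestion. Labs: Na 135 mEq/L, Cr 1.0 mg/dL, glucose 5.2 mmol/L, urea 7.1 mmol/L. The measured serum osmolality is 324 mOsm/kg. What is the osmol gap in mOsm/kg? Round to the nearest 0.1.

41.7 mOsm/kg

Calculated osmolality = 2·Na + glucose + urea
= 2·135 + 5.2 + 7.1
= 270 + 5.20 + 7.10
= 282.3 mOsm/kg ≈ 282.3 mOsm/kg
Osmolar gap = measured − calculated = 324 − 282.3 = 41.7 mOsm/kg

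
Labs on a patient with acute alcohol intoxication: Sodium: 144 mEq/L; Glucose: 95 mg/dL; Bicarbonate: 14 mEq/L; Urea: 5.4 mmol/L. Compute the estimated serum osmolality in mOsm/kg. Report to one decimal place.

Calculated osmolality = 2·Na + glucose/18 + urea
= 2·144 + 95/18 + 5.4
= 288 + 5.28 + 5.40
= 298.68 mOsm/kg

298.7 mOsm/kg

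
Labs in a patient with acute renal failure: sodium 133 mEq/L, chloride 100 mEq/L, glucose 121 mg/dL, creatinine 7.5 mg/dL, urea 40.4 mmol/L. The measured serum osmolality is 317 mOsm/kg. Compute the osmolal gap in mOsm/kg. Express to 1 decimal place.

3.9 mOsm/kg

Calculated osmolality = 2·Na + glucose/18 + urea
= 2·133 + 121/18 + 40.4
= 266 + 6.72 + 40.40
= 313.12 mOsm/kg ≈ 313.1 mOsm/kg
Osmolar gap = measured − calculated = 317 − 313.1 = 3.9 mOsm/kg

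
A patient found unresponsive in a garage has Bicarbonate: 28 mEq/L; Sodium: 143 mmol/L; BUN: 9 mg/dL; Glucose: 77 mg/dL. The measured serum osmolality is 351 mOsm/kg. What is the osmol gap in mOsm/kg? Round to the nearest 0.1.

57.5 mOsm/kg

Calculated osmolality = 2·Na + glucose/18 + BUN/2.8
= 2·143 + 77/18 + 9/2.8
= 286 + 4.28 + 3.21
= 293.49 mOsm/kg ≈ 293.5 mOsm/kg
Osmolar gap = measured − calculated = 351 − 293.5 = 57.5 mOsm/kg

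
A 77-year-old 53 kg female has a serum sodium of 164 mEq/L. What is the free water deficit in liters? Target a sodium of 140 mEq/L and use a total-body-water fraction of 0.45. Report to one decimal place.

4.1 L

TBW = 0.45 · 53 = 23.85 L
Free water deficit = TBW · (Na/140 − 1)
= 23.85 · (164/140 − 1)
= 23.85 · 0.1714
= 4.09 L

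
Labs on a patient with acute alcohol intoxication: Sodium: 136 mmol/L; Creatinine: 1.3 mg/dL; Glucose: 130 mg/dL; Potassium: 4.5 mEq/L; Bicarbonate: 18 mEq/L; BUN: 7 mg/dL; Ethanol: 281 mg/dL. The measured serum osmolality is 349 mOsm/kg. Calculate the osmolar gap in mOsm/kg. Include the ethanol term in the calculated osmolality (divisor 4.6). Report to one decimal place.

Calculated osmolality = 2·Na + glucose/18 + BUN/2.8 + ethanol/4.6
= 2·136 + 130/18 + 7/2.8 + 281/4.6
= 272 + 7.22 + 2.50 + 61.09
= 342.81 mOsm/kg ≈ 342.8 mOsm/kg
Osmolar gap = measured − calculated = 349 − 342.8 = 6.2 mOsm/kg

6.2 mOsm/kg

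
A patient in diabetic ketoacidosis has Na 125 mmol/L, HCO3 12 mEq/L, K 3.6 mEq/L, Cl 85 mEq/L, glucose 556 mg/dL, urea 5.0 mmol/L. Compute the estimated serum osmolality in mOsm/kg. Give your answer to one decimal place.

285.9 mOsm/kg

Calculated osmolality = 2·Na + glucose/18 + urea
= 2·125 + 556/18 + 5
= 250 + 30.89 + 5
= 285.89 mOsm/kg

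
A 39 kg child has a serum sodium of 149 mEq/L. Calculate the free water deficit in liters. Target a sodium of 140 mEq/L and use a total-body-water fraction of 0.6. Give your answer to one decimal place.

1.5 L

TBW = 0.6 · 39 = 23.4 L
Free water deficit = TBW · (Na/140 − 1)
= 23.4 · (149/140 − 1)
= 23.4 · 0.0643
= 1.5 L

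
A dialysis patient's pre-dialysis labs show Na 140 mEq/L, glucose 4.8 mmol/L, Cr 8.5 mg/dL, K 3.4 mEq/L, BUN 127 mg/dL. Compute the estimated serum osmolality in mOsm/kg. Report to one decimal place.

Calculated osmolality = 2·Na + glucose + BUN/2.8
= 2·140 + 4.8 + 127/2.8
= 280 + 4.80 + 45.36
= 330.16 mOsm/kg

330.2 mOsm/kg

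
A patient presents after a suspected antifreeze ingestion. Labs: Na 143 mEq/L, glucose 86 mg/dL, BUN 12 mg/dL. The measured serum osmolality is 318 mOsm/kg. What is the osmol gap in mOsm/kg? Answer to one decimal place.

Calculated osmolality = 2·Na + glucose/18 + BUN/2.8
= 2·143 + 86/18 + 12/2.8
= 286 + 4.78 + 4.29
= 295.07 mOsm/kg ≈ 295.1 mOsm/kg
Osmolar gap = measured − calculated = 318 − 295.1 = 22.9 mOsm/kg

22.9 mOsm/kg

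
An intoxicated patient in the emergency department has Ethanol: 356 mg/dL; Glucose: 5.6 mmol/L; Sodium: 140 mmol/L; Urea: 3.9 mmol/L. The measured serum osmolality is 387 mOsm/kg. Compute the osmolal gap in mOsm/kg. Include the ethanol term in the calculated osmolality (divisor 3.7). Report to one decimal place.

1.3 mOsm/kg

Calculated osmolality = 2·Na + glucose + urea + ethanol/3.7
= 2·140 + 5.6 + 3.9 + 356/3.7
= 280 + 5.60 + 3.90 + 96.22
= 385.72 mOsm/kg ≈ 385.7 mOsm/kg
Osmolar gap = measured − calculated = 387 − 385.7 = 1.3 mOsm/kg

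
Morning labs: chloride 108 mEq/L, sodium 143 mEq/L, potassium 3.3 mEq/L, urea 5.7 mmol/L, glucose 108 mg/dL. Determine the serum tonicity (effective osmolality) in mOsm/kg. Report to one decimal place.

Effective osmolality excludes urea (freely permeant across cell membranes):
2·Na + glucose/18
= 2·143 + 108/18
= 286 + 6
= 292 mOsm/kg

292.0 mOsm/kg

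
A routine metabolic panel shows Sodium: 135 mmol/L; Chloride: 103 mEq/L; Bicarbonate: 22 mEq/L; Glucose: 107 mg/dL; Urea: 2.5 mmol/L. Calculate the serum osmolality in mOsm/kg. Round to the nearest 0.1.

278.4 mOsm/kg

Calculated osmolality = 2·Na + glucose/18 + urea
= 2·135 + 107/18 + 2.5
= 270 + 5.94 + 2.50
= 278.44 mOsm/kg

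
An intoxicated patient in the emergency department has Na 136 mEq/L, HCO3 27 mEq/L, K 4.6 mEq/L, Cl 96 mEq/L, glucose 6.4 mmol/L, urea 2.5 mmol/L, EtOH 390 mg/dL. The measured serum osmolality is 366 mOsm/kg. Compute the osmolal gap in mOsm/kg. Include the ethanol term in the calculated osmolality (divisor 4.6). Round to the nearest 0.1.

Calculated osmolality = 2·Na + glucose + urea + ethanol/4.6
= 2·136 + 6.4 + 2.5 + 390/4.6
= 272 + 6.40 + 2.50 + 84.78
= 365.68 mOsm/kg ≈ 365.7 mOsm/kg
Osmolar gap = measured − calculated = 366 − 365.7 = 0.3 mOsm/kg

0.3 mOsm/kg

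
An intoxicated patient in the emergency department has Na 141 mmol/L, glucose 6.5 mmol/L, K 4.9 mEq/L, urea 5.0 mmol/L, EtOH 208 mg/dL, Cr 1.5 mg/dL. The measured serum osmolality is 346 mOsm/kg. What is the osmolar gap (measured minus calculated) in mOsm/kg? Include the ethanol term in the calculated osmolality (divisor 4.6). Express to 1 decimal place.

7.3 mOsm/kg

Calculated osmolality = 2·Na + glucose + urea + ethanol/4.6
= 2·141 + 6.5 + 5 + 208/4.6
= 282 + 6.50 + 5 + 45.22
= 338.72 mOsm/kg ≈ 338.7 mOsm/kg
Osmolar gap = measured − calculated = 346 − 338.7 = 7.3 mOsm/kg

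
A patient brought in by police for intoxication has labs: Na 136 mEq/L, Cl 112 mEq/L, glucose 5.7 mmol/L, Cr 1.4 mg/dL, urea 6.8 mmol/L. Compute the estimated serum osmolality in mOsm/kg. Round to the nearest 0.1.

284.5 mOsm/kg

Calculated osmolality = 2·Na + glucose + urea
= 2·136 + 5.7 + 6.8
= 272 + 5.70 + 6.80
= 284.5 mOsm/kg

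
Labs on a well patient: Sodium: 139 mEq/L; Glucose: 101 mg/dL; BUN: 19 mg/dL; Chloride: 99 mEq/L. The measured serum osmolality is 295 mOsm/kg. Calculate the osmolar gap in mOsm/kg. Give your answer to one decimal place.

Calculated osmolality = 2·Na + glucose/18 + BUN/2.8
= 2·139 + 101/18 + 19/2.8
= 278 + 5.61 + 6.79
= 290.4 mOsm/kg ≈ 290.4 mOsm/kg
Osmolar gap = measured − calculated = 295 − 290.4 = 4.6 mOsm/kg

4.6 mOsm/kg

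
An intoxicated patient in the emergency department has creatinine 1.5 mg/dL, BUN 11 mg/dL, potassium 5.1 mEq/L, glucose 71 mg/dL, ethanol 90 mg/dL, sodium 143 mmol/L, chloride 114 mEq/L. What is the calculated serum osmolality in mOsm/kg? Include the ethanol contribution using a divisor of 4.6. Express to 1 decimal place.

Calculated osmolality = 2·Na + glucose/18 + BUN/2.8 + ethanol/4.6
= 2·143 + 71/18 + 11/2.8 + 90/4.6
= 286 + 3.94 + 3.93 + 19.57
= 313.44 mOsm/kg

313.4 mOsm/kg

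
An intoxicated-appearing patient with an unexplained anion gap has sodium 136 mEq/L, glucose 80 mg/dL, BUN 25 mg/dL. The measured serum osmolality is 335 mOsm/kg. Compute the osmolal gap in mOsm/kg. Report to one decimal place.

Calculated osmolality = 2·Na + glucose/18 + BUN/2.8
= 2·136 + 80/18 + 25/2.8
= 272 + 4.44 + 8.93
= 285.37 mOsm/kg ≈ 285.4 mOsm/kg
Osmolar gap = measured − calculated = 335 − 285.4 = 49.6 mOsm/kg

49.6 mOsm/kg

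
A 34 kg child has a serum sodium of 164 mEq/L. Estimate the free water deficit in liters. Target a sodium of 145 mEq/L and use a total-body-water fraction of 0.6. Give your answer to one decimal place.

TBW = 0.6 · 34 = 20.4 L
Free water deficit = TBW · (Na/145 − 1)
= 20.4 · (164/145 − 1)
= 20.4 · 0.131
= 2.67 L

2.7 L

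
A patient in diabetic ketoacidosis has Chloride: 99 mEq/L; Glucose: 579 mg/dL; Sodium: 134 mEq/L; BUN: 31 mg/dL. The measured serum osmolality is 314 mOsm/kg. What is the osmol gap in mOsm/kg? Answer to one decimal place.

2.8 mOsm/kg

Calculated osmolality = 2·Na + glucose/18 + BUN/2.8
= 2·134 + 579/18 + 31/2.8
= 268 + 32.17 + 11.07
= 311.24 mOsm/kg ≈ 311.2 mOsm/kg
Osmolar gap = measured − calculated = 314 − 311.2 = 2.8 mOsm/kg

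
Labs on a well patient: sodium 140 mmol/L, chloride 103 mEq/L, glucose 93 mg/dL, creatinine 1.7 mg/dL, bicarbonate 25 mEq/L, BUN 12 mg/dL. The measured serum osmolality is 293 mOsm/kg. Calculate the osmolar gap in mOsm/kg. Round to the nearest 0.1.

Calculated osmolality = 2·Na + glucose/18 + BUN/2.8
= 2·140 + 93/18 + 12/2.8
= 280 + 5.17 + 4.29
= 289.46 mOsm/kg ≈ 289.5 mOsm/kg
Osmolar gap = measured − calculated = 293 − 289.5 = 3.5 mOsm/kg

3.5 mOsm/kg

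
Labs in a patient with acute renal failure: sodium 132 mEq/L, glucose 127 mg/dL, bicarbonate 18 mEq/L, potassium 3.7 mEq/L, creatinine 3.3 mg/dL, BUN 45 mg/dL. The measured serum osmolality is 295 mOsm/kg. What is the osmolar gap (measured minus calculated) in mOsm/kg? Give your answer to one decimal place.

7.9 mOsm/kg

Calculated osmolality = 2·Na + glucose/18 + BUN/2.8
= 2·132 + 127/18 + 45/2.8
= 264 + 7.06 + 16.07
= 287.13 mOsm/kg ≈ 287.1 mOsm/kg
Osmolar gap = measured − calculated = 295 − 287.1 = 7.9 mOsm/kg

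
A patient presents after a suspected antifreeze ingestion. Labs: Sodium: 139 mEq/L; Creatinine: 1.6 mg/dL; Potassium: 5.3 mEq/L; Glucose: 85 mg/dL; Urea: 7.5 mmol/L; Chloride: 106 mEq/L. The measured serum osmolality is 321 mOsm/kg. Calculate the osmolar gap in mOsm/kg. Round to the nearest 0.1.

Calculated osmolality = 2·Na + glucose/18 + urea
= 2·139 + 85/18 + 7.5
= 278 + 4.72 + 7.50
= 290.22 mOsm/kg ≈ 290.2 mOsm/kg
Osmolar gap = measured − calculated = 321 − 290.2 = 30.8 mOsm/kg

30.8 mOsm/kg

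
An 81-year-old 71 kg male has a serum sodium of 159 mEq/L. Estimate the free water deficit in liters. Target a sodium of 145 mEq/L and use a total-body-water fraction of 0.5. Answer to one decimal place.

3.4 L

TBW = 0.5 · 71 = 35.5 L
Free water deficit = TBW · (Na/145 − 1)
= 35.5 · (159/145 − 1)
= 35.5 · 0.0966
= 3.43 L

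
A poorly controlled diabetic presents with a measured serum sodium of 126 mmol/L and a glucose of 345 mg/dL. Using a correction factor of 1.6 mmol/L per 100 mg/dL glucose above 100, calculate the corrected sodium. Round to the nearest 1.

Corrected Na = measured Na + 1.6 · (glucose − 100)/100
= 126 + 1.6 · (345 − 100)/100
= 126 + 3.9
= 129.9 mmol/L

130 mmol/L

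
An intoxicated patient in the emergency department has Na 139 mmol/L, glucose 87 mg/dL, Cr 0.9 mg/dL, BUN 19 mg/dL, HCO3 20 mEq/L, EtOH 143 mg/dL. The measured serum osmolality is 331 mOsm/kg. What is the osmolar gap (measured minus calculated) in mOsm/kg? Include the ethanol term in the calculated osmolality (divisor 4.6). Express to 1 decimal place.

10.3 mOsm/kg

Calculated osmolality = 2·Na + glucose/18 + BUN/2.8 + ethanol/4.6
= 2·139 + 87/18 + 19/2.8 + 143/4.6
= 278 + 4.83 + 6.79 + 31.09
= 320.71 mOsm/kg ≈ 320.7 mOsm/kg
Osmolar gap = measured − calculated = 331 − 320.7 = 10.3 mOsm/kg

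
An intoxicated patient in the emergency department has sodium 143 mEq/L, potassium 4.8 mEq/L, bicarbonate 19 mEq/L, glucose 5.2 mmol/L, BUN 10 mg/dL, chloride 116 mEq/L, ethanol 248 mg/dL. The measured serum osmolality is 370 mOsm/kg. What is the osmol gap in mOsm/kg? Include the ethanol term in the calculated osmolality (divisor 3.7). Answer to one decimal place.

Calculated osmolality = 2·Na + glucose + BUN/2.8 + ethanol/3.7
= 2·143 + 5.2 + 10/2.8 + 248/3.7
= 286 + 5.20 + 3.57 + 67.03
= 361.8 mOsm/kg ≈ 361.8 mOsm/kg
Osmolar gap = measured − calculated = 370 − 361.8 = 8.2 mOsm/kg

8.2 mOsm/kg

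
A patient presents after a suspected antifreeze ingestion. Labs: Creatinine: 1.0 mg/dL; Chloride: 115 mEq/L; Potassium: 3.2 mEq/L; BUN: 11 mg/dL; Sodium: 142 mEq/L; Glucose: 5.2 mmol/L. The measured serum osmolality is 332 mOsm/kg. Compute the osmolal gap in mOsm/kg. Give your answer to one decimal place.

38.9 mOsm/kg

Calculated osmolality = 2·Na + glucose + BUN/2.8
= 2·142 + 5.2 + 11/2.8
= 284 + 5.20 + 3.93
= 293.13 mOsm/kg ≈ 293.1 mOsm/kg
Osmolar gap = measured − calculated = 332 − 293.1 = 38.9 mOsm/kg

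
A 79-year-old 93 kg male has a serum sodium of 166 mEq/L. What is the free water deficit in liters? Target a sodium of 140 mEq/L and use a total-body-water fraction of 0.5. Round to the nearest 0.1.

TBW = 0.5 · 93 = 46.5 L
Free water deficit = TBW · (Na/140 − 1)
= 46.5 · (166/140 − 1)
= 46.5 · 0.1857
= 8.64 L

8.6 L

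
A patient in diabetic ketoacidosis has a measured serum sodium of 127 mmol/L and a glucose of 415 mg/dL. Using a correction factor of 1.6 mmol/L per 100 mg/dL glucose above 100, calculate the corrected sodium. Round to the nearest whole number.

Corrected Na = measured Na + 1.6 · (glucose − 100)/100
= 127 + 1.6 · (415 − 100)/100
= 127 + 5
= 132 mmol/L

132 mmol/L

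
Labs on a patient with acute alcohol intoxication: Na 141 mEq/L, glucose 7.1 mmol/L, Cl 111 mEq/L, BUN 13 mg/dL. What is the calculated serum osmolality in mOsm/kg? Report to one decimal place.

Calculated osmolality = 2·Na + glucose + BUN/2.8
= 2·141 + 7.1 + 13/2.8
= 282 + 7.10 + 4.64
= 293.74 mOsm/kg

293.7 mOsm/kg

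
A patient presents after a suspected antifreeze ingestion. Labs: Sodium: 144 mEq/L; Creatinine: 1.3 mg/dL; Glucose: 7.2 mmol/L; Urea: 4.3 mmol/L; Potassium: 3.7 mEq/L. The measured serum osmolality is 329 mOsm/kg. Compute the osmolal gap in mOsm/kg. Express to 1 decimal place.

Calculated osmolality = 2·Na + glucose + urea
= 2·144 + 7.2 + 4.3
= 288 + 7.20 + 4.30
= 299.5 mOsm/kg ≈ 299.5 mOsm/kg
Osmolar gap = measured − calculated = 329 − 299.5 = 29.5 mOsm/kg

29.5 mOsm/kg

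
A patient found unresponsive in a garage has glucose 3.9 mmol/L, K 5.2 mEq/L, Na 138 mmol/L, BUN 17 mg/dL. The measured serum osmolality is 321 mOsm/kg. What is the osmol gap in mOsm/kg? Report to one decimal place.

Calculated osmolality = 2·Na + glucose + BUN/2.8
= 2·138 + 3.9 + 17/2.8
= 276 + 3.90 + 6.07
= 285.97 mOsm/kg ≈ 286.0 mOsm/kg
Osmolar gap = measured − calculated = 321 − 286.0 = 35.0 mOsm/kg

35.0 mOsm/kg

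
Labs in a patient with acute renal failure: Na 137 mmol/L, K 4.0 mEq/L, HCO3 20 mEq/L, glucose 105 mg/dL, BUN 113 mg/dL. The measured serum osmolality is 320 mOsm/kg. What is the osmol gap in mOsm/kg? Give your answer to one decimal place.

-0.2 mOsm/kg

Calculated osmolality = 2·Na + glucose/18 + BUN/2.8
= 2·137 + 105/18 + 113/2.8
= 274 + 5.83 + 40.36
= 320.19 mOsm/kg ≈ 320.2 mOsm/kg
Osmolar gap = measured − calculated = 320 − 320.2 = -0.2 mOsm/kg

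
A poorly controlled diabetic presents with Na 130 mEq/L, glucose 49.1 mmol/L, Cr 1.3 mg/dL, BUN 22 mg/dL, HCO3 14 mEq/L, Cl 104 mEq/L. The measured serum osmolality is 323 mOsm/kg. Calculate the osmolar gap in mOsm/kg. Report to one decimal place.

6.0 mOsm/kg

Calculated osmolality = 2·Na + glucose + BUN/2.8
= 2·130 + 49.1 + 22/2.8
= 260 + 49.10 + 7.86
= 316.96 mOsm/kg ≈ 317.0 mOsm/kg
Osmolar gap = measured − calculated = 323 − 317.0 = 6.0 mOsm/kg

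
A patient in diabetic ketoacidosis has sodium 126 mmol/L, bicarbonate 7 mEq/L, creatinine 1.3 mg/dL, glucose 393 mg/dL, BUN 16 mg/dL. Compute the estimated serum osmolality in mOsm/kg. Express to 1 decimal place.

279.5 mOsm/kg

Calculated osmolality = 2·Na + glucose/18 + BUN/2.8
= 2·126 + 393/18 + 16/2.8
= 252 + 21.83 + 5.71
= 279.54 mOsm/kg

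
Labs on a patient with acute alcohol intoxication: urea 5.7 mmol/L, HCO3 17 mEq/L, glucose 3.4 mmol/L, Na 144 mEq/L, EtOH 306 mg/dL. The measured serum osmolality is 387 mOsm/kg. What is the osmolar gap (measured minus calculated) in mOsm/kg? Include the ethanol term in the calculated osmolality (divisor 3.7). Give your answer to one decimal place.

7.2 mOsm/kg

Calculated osmolality = 2·Na + glucose + urea + ethanol/3.7
= 2·144 + 3.4 + 5.7 + 306/3.7
= 288 + 3.40 + 5.70 + 82.70
= 379.8 mOsm/kg ≈ 379.8 mOsm/kg
Osmolar gap = measured − calculated = 387 − 379.8 = 7.2 mOsm/kg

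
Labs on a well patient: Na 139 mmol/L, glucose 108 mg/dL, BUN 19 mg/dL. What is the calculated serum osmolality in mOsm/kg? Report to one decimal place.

Calculated osmolality = 2·Na + glucose/18 + BUN/2.8
= 2·139 + 108/18 + 19/2.8
= 278 + 6 + 6.79
= 290.79 mOsm/kg

290.8 mOsm/kg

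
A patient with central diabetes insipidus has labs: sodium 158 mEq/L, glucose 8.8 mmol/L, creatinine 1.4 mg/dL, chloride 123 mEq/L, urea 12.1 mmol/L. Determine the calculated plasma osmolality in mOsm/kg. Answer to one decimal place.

Calculated osmolality = 2·Na + glucose + urea
= 2·158 + 8.8 + 12.1
= 316 + 8.80 + 12.10
= 336.9 mOsm/kg

336.9 mOsm/kg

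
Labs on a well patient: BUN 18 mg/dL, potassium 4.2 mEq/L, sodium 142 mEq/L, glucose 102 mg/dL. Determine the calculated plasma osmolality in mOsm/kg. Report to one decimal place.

Calculated osmolality = 2·Na + glucose/18 + BUN/2.8
= 2·142 + 102/18 + 18/2.8
= 284 + 5.67 + 6.43
= 296.1 mOsm/kg

296.1 mOsm/kg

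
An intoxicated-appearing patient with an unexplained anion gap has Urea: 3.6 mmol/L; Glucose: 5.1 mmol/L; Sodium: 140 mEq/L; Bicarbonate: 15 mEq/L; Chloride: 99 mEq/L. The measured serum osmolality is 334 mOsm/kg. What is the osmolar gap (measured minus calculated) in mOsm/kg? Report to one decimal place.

45.3 mOsm/kg

Calculated osmolality = 2·Na + glucose + urea
= 2·140 + 5.1 + 3.6
= 280 + 5.10 + 3.60
= 288.7 mOsm/kg ≈ 288.7 mOsm/kg
Osmolar gap = measured − calculated = 334 − 288.7 = 45.3 mOsm/kg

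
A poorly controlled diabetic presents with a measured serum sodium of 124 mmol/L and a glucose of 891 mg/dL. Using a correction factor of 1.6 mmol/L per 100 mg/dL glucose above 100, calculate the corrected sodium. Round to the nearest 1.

137 mmol/L

Corrected Na = measured Na + 1.6 · (glucose − 100)/100
= 124 + 1.6 · (891 − 100)/100
= 124 + 12.7
= 136.7 mmol/L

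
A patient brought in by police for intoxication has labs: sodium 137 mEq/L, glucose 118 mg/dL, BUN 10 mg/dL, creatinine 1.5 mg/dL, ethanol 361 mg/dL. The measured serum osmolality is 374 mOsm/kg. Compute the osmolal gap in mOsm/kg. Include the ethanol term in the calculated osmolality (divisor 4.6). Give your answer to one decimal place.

Calculated osmolality = 2·Na + glucose/18 + BUN/2.8 + ethanol/4.6
= 2·137 + 118/18 + 10/2.8 + 361/4.6
= 274 + 6.56 + 3.57 + 78.48
= 362.61 mOsm/kg ≈ 362.6 mOsm/kg
Osmolar gap = measured − calculated = 374 − 362.6 = 11.4 mOsm/kg

11.4 mOsm/kg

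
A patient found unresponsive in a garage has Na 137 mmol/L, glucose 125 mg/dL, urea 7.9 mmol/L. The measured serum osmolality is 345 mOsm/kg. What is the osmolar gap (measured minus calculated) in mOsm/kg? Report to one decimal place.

56.2 mOsm/kg

Calculated osmolality = 2·Na + glucose/18 + urea
= 2·137 + 125/18 + 7.9
= 274 + 6.94 + 7.90
= 288.84 mOsm/kg ≈ 288.8 mOsm/kg
Osmolar gap = measured − calculated = 345 − 288.8 = 56.2 mOsm/kg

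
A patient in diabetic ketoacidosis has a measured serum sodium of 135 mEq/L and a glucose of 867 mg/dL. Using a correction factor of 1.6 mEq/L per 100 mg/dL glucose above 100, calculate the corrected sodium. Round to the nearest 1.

147 mEq/L

Corrected Na = measured Na + 1.6 · (glucose − 100)/100
= 135 + 1.6 · (867 − 100)/100
= 135 + 12.3
= 147.3 mEq/L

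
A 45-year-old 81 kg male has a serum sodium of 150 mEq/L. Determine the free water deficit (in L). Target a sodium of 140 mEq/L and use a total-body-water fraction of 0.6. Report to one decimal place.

3.5 L

TBW = 0.6 · 81 = 48.6 L
Free water deficit = TBW · (Na/140 − 1)
= 48.6 · (150/140 − 1)
= 48.6 · 0.0714
= 3.47 L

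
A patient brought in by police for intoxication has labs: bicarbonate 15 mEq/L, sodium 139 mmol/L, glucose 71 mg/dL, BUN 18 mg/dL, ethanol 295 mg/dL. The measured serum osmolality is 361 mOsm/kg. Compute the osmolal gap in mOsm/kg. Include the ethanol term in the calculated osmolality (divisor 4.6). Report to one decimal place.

8.5 mOsm/kg

Calculated osmolality = 2·Na + glucose/18 + BUN/2.8 + ethanol/4.6
= 2·139 + 71/18 + 18/2.8 + 295/4.6
= 278 + 3.94 + 6.43 + 64.13
= 352.5 mOsm/kg ≈ 352.5 mOsm/kg
Osmolar gap = measured − calculated = 361 − 352.5 = 8.5 mOsm/kg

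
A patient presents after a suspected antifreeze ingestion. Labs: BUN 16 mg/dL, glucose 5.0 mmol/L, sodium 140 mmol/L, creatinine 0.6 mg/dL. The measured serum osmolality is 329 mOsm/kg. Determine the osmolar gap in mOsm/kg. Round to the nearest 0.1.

38.3 mOsm/kg

Calculated osmolality = 2·Na + glucose + BUN/2.8
= 2·140 + 5 + 16/2.8
= 280 + 5 + 5.71
= 290.71 mOsm/kg ≈ 290.7 mOsm/kg
Osmolar gap = measured − calculated = 329 − 290.7 = 38.3 mOsm/kg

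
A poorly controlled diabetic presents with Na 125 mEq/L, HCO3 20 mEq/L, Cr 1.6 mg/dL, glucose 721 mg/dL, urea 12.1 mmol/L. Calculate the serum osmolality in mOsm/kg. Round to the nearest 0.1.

302.2 mOsm/kg

Calculated osmolality = 2·Na + glucose/18 + urea
= 2·125 + 721/18 + 12.1
= 250 + 40.06 + 12.10
= 302.16 mOsm/kg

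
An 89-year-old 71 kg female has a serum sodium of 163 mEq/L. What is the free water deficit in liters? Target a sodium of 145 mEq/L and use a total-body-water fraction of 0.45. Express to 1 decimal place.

4.0 L

TBW = 0.45 · 71 = 31.95 L
Free water deficit = TBW · (Na/145 − 1)
= 31.95 · (163/145 − 1)
= 31.95 · 0.1241
= 3.96 L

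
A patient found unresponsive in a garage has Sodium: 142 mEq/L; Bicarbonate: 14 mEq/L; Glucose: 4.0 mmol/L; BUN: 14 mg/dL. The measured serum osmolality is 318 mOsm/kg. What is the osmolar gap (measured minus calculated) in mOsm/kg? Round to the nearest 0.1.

Calculated osmolality = 2·Na + glucose + BUN/2.8
= 2·142 + 4 + 14/2.8
= 284 + 4 + 5
= 293 mOsm/kg ≈ 293.0 mOsm/kg
Osmolar gap = measured − calculated = 318 − 293.0 = 25.0 mOsm/kg

25.0 mOsm/kg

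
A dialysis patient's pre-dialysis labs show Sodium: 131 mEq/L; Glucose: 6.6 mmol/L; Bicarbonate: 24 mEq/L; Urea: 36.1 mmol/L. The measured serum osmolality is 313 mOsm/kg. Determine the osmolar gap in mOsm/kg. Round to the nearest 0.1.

Calculated osmolality = 2·Na + glucose + urea
= 2·131 + 6.6 + 36.1
= 262 + 6.60 + 36.10
= 304.7 mOsm/kg ≈ 304.7 mOsm/kg
Osmolar gap = measured − calculated = 313 − 304.7 = 8.3 mOsm/kg

8.3 mOsm/kg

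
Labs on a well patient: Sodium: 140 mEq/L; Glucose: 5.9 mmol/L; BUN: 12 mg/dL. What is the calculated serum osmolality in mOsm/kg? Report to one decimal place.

Calculated osmolality = 2·Na + glucose + BUN/2.8
= 2·140 + 5.9 + 12/2.8
= 280 + 5.90 + 4.29
= 290.19 mOsm/kg

290.2 mOsm/kg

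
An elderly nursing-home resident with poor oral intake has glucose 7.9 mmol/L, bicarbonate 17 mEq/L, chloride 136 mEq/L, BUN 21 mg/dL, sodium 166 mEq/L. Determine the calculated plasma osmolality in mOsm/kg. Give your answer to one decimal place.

347.4 mOsm/kg

Calculated osmolality = 2·Na + glucose + BUN/2.8
= 2·166 + 7.9 + 21/2.8
= 332 + 7.90 + 7.50
= 347.4 mOsm/kg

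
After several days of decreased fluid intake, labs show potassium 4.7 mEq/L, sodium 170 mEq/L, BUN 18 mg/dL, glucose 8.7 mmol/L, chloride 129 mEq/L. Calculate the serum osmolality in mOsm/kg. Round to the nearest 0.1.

Calculated osmolality = 2·Na + glucose + BUN/2.8
= 2·170 + 8.7 + 18/2.8
= 340 + 8.70 + 6.43
= 355.13 mOsm/kg

355.1 mOsm/kg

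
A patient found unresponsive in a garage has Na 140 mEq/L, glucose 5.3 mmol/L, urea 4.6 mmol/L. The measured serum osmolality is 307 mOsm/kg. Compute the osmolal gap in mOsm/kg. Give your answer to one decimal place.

Calculated osmolality = 2·Na + glucose + urea
= 2·140 + 5.3 + 4.6
= 280 + 5.30 + 4.60
= 289.9 mOsm/kg ≈ 289.9 mOsm/kg
Osmolar gap = measured − calculated = 307 − 289.9 = 17.1 mOsm/kg

17.1 mOsm/kg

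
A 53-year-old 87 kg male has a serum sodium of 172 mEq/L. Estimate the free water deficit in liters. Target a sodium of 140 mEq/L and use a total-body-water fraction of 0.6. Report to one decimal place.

11.9 L

TBW = 0.6 · 87 = 52.2 L
Free water deficit = TBW · (Na/140 − 1)
= 52.2 · (172/140 − 1)
= 52.2 · 0.2286
= 11.93 L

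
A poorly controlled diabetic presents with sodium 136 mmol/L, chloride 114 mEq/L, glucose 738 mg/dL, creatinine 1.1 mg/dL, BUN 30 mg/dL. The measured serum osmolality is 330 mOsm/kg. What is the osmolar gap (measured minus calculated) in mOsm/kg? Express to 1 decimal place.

Calculated osmolality = 2·Na + glucose/18 + BUN/2.8
= 2·136 + 738/18 + 30/2.8
= 272 + 41 + 10.71
= 323.71 mOsm/kg ≈ 323.7 mOsm/kg
Osmolar gap = measured − calculated = 330 − 323.7 = 6.3 mOsm/kg

6.3 mOsm/kg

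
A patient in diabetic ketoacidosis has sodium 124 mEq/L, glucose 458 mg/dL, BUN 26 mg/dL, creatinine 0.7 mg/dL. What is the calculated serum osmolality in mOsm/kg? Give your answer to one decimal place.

282.7 mOsm/kg

Calculated osmolality = 2·Na + glucose/18 + BUN/2.8
= 2·124 + 458/18 + 26/2.8
= 248 + 25.44 + 9.29
= 282.73 mOsm/kg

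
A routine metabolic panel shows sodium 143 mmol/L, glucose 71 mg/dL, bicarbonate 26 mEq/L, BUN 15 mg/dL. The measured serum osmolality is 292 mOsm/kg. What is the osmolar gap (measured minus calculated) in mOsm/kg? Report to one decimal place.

-3.3 mOsm/kg

Calculated osmolality = 2·Na + glucose/18 + BUN/2.8
= 2·143 + 71/18 + 15/2.8
= 286 + 3.94 + 5.36
= 295.3 mOsm/kg ≈ 295.3 mOsm/kg
Osmolar gap = measured − calculated = 292 − 295.3 = -3.3 mOsm/kg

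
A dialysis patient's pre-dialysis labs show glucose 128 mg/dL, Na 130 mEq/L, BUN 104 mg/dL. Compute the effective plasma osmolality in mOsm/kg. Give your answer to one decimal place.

Effective osmolality excludes urea (freely permeant across cell membranes):
2·Na + glucose/18
= 2·130 + 128/18
= 260 + 7.11
= 267.11 mOsm/kg

267.1 mOsm/kg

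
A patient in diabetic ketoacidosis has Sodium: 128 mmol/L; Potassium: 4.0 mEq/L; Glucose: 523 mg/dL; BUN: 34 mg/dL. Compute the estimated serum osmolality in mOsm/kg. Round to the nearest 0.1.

Calculated osmolality = 2·Na + glucose/18 + BUN/2.8
= 2·128 + 523/18 + 34/2.8
= 256 + 29.06 + 12.14
= 297.2 mOsm/kg

297.2 mOsm/kg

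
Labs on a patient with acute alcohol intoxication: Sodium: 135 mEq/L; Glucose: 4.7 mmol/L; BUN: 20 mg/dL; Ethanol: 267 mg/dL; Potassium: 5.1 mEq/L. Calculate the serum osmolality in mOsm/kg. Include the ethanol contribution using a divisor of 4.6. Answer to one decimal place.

339.9 mOsm/kg

Calculated osmolality = 2·Na + glucose + BUN/2.8 + ethanol/4.6
= 2·135 + 4.7 + 20/2.8 + 267/4.6
= 270 + 4.70 + 7.14 + 58.04
= 339.88 mOsm/kg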